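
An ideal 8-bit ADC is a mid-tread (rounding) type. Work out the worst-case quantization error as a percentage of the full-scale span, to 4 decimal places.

Rounding → worst-case error = ½ LSB = V_FS/2^9, so 100/512 = 0.195312 % of full scale.

0.1953 %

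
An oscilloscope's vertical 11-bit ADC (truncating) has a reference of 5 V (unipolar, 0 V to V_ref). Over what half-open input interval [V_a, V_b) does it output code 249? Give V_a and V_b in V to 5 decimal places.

[0.60791 V, 0.61035 V)

LSB = 5/2^11 = 2.441 mV.
V_a = V_low + 249·LSB = 0.60791 V; V_b = V_low + 250·LSB = 0.610352 V.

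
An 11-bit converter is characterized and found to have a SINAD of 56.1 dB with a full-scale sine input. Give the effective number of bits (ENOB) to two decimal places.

9.03 bits

ENOB = (SINAD − 1.76) / 6.02 = (56.1 − 1.76)/6.02 = 9.027.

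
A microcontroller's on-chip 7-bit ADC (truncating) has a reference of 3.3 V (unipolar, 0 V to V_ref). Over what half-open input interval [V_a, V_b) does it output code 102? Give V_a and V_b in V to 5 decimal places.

LSB = 3.3/2^7 = 25.781 mV.
V_a = V_low + 102·LSB = 2.62969 V; V_b = V_low + 103·LSB = 2.65547 V.

[2.62969 V, 2.65547 V)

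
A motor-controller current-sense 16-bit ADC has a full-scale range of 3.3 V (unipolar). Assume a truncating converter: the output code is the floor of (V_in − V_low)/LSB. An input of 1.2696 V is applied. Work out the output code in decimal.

Full-scale span = 3.3 V; LSB = 3.3/2^16 = 50.35 µV.
(1.2696 − 0) / 5.0354e-05 = 25213.487 LSBs.
⌊·⌋(25213.487) = 25213.

code 25213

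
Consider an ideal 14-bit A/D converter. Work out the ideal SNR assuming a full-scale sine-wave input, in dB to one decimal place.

SNR ≈ 6.02·N + 1.76 dB = 6.02·14 + 1.76 = 86.04 dB.

86.0 dB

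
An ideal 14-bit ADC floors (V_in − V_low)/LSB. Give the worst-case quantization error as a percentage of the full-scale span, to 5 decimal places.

Truncating → worst-case error = 1 LSB = V_FS/2^14, so 100/16384 = 0.00610352 % of full scale.

0.00610 %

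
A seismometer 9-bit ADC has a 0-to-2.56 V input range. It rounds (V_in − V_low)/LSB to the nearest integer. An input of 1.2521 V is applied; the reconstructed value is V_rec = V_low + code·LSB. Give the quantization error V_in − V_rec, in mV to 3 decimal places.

2.100 mV

One LSB is 2.56 V / 512 = 5.000 mV.
(V_in − V_low)/LSB = (1.2521 − 0)/0.005 = 250.4200 → code 250 (round).
Code 250 maps back to 0 + 250×0.005 V = 1.25 V.
Difference: 0.0021 V → 2.100 mV.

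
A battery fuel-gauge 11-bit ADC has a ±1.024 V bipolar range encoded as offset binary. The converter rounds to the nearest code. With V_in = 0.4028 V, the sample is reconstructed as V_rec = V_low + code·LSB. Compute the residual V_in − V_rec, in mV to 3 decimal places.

-0.200 mV

Step size: 2.048 V ÷ 2^11 = 1.000 mV.
(V_in − V_low)/LSB = (0.4028 − (−1.024))/0.001 = 1426.8000 → code 1427 (round).
Code 1427 maps back to (−1.024) + 1427×0.001 V = 0.403 V.
V_in − V_rec = -0.0002 V = -0.200 mV.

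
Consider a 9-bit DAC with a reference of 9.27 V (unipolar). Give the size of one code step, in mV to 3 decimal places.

18.105 mV

Full-scale span = 9.27 V.
LSB = 9.27 / 2^9 = 9.27 / 512 = 0.0181055 V = 18.105 mV.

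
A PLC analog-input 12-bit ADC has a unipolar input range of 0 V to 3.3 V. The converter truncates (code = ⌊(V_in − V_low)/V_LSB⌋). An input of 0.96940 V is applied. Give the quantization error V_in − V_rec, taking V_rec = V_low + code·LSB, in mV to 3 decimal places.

One LSB is 3.3 V / 4096 = 0.806 mV.
(V_in − V_low)/LSB = (0.96940 − 0)/0.000805664 = 1203.2310 → code 1203 (floor).
Code 1203 maps back to 0 + 1203×0.000805664 V = 0.96921387 V.
Difference: 0.000186133 V → 0.186 mV.

0.186 mV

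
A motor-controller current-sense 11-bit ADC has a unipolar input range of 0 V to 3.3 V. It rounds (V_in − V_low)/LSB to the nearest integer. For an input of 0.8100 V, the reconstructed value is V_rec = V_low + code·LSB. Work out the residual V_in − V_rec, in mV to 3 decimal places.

Step size: 3.3 V ÷ 2^11 = 1.611 mV.
(0.8100 − 0)/0.00161133 = 502.6909; round gives code 503.
V_rec = 0 + 503·0.00161133 = 0.81049805 V.
Difference: -0.000498047 V → -0.498 mV.

-0.498 mV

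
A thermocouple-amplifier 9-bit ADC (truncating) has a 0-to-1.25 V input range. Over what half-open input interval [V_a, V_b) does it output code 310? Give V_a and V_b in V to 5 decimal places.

LSB = 1.25/2^9 = 2.441 mV.
V_a = V_low + 310·LSB = 0.756836 V; V_b = V_low + 311·LSB = 0.759277 V.

[0.75684 V, 0.75928 V)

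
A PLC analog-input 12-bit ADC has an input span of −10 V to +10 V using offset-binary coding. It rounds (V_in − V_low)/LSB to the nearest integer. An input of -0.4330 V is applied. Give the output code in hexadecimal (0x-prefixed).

code 0x7A7 (decimal 1959)

With 4096 levels over 20 V, one step is 4.883 mV.
(V_in − V_low)/LSB = (-0.4330 − (−10)) / 0.00488281 = 1959.322.
So the output code is 1959.
In hexadecimal (0x-prefixed): 0x7A7.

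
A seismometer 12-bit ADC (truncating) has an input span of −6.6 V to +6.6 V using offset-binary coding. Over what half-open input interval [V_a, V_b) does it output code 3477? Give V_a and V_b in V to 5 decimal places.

[4.60518 V, 4.60840 V)

LSB = 13.2/2^12 = 3.223 mV.
V_a = V_low + 3477·LSB = 4.60518 V; V_b = V_low + 3478·LSB = 4.6084 V.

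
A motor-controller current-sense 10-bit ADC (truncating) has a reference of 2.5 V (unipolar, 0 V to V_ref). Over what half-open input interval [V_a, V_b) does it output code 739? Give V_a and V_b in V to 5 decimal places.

[1.80420 V, 1.80664 V)

LSB = 2.5/2^10 = 2.441 mV.
V_a = V_low + 739·LSB = 1.8042 V; V_b = V_low + 740·LSB = 1.80664 V.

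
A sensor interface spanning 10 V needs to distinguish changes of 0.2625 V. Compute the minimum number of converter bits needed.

Number of steps required ≥ 10 V / 0.2625 V = 38.10.
Need 2^N ≥ 38.10; 2^5 = 32, 2^6 = 64.
Minimum N = 6.

6 bits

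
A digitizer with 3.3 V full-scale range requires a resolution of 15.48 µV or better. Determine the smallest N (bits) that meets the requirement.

18 bits

Number of steps required ≥ 3.3 V / 15.48 µV = 213178.29.
Need 2^N ≥ 213178.29; 2^17 = 131072, 2^18 = 262144.
Minimum N = 18.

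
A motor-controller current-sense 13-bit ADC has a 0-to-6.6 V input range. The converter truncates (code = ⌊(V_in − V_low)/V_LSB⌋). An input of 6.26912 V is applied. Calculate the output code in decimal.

code 7781

Full-scale span = 6.6 V; LSB = 6.6/2^13 = 0.806 mV.
(6.26912 − 0) / 0.000805664 = 7781.308 LSBs.
Floor → code 7781.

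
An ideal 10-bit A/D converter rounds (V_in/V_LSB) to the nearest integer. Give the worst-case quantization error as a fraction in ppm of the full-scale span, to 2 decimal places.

Rounding → worst-case error = ½ LSB = V_FS/2^11, so 1e+06/2048 = 488.281 ppm of full scale.

488.28 ppm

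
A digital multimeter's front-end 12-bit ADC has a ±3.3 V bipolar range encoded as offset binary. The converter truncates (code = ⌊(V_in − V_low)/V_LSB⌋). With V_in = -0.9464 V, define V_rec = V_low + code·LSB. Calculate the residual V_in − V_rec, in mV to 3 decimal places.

Step size: 6.6 V ÷ 2^12 = 1.611 mV.
(-0.9464 − (−3.3))/0.00161133 = 1460.6584; ⌊·⌋ gives code 1460.
V_rec = (−3.3) + 1460·0.00161133 = -0.94746094 V.
Error = -0.9464 − (−0.94746094) = 0.00106094 V = 1.061 mV.

1.061 mV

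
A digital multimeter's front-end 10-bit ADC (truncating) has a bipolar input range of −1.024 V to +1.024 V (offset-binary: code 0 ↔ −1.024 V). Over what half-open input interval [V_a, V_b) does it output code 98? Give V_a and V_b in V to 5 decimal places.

[-0.82800 V, -0.82600 V)

LSB = 2.048/2^10 = 2.000 mV.
V_a = V_low + 98·LSB = -0.828 V; V_b = V_low + 99·LSB = -0.826 V.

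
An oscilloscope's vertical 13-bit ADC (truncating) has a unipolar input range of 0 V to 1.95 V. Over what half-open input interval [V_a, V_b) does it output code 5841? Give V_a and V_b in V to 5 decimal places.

[1.39037 V, 1.39061 V)

LSB = 1.95/2^13 = 238.04 µV.
V_a = V_low + 5841·LSB = 1.39037 V; V_b = V_low + 5842·LSB = 1.39061 V.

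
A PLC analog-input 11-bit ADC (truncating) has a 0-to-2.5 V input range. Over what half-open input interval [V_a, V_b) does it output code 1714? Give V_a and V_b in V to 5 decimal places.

[2.09229 V, 2.09351 V)

LSB = 2.5/2^11 = 1.221 mV.
V_a = V_low + 1714·LSB = 2.09229 V; V_b = V_low + 1715·LSB = 2.09351 V.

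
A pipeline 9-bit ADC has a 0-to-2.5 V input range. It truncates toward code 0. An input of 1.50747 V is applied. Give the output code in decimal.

With 512 levels over 2.5 V, one step is 4.883 mV.
(1.50747 − 0) / 0.00488281 = 308.730 LSBs.
Floor → code 308.

code 308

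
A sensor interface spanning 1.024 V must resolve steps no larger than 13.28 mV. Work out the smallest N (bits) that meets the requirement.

7 bits

Number of steps required ≥ 1.024 V / 13.28 mV = 77.11.
Need 2^N ≥ 77.11; 2^6 = 64, 2^7 = 128.
Minimum N = 7.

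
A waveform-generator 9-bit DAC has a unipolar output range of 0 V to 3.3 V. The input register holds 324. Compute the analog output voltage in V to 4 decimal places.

2.0883 V

LSB = 3.3 V / 2^9 = 6.445 mV.
V_out = 0 + 324 × 0.00644531 V = 2.08828 V.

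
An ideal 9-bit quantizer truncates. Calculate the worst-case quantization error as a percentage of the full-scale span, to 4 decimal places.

Truncating → worst-case error = 1 LSB = V_FS/2^9, so 100/512 = 0.195312 % of full scale.

0.1953 %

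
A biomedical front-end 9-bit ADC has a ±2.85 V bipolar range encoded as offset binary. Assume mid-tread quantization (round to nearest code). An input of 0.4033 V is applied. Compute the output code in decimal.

code 292

LSB = 5.7 V / 512 = 11.133 mV.
(0.4033 − (−2.85)) / 0.0111328 = 292.226 LSBs.
round(292.226) = 292.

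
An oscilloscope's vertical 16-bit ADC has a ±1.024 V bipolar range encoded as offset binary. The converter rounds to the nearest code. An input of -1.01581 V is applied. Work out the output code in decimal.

code 262

LSB = 2.048 V / 65536 = 31.25 µV.
(-1.01581 − (−1.024)) / 3.125e-05 = 262.080 LSBs.
So the output code is 262.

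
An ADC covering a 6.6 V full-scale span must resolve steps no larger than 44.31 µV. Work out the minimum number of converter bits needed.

Number of steps required ≥ 6.6 V / 44.31 µV = 148950.58.
Need 2^N ≥ 148950.58; 2^17 = 131072, 2^18 = 262144.
Minimum N = 18.

18 bits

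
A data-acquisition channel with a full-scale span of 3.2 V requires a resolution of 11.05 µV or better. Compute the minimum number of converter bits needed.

19 bits

Number of steps required ≥ 3.2 V / 11.05 µV = 289592.76.
Need 2^N ≥ 289592.76; 2^18 = 262144, 2^19 = 524288.
Minimum N = 19.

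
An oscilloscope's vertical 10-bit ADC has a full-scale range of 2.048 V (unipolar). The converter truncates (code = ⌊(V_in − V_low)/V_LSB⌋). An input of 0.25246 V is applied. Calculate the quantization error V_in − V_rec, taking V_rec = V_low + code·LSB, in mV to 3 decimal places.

One LSB is 2.048 V / 1024 = 2.000 mV.
Scaled input = 126.2300 LSBs, so code = 126.
V_rec = 0 + 126·0.002 = 0.252 V.
Error = 0.25246 − 0.252 = 0.00046 V = 0.460 mV.

0.460 mV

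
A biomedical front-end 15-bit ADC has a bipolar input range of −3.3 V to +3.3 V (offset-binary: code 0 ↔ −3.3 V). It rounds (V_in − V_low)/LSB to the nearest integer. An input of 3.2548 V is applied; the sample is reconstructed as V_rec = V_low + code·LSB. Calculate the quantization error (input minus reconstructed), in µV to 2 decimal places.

One LSB is 6.6 V / 32768 = 201.42 µV.
(3.2548 − (−3.3))/0.000201416 = 32543.5888; round gives code 32544.
Code 32544 maps back to (−3.3) + 32544×0.000201416 V = 3.2548828 V.
Error = 3.2548 − 3.2548828 = -8.28125e-05 V = -82.81 µV.

-82.81 µV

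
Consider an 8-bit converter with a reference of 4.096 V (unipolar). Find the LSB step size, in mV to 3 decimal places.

16.000 mV

Full-scale span = 4.096 V.
LSB = 4.096 / 2^8 = 4.096 / 256 = 0.016 V = 16.000 mV.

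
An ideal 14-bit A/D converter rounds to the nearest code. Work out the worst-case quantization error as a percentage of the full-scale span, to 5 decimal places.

0.00305 %

Rounding → worst-case error = ½ LSB = V_FS/2^15, so 100/32768 = 0.00305176 % of full scale.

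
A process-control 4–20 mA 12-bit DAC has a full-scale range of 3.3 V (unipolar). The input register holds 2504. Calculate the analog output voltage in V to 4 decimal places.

2.0174 V

LSB = 3.3 V / 2^12 = 0.806 mV.
V_out = 0 + 2504 × 0.000805664 V = 2.01738 V.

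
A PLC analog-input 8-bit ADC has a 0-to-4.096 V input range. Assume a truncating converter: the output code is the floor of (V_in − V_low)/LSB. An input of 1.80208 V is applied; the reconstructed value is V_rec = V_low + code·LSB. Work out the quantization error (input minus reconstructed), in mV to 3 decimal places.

10.080 mV

Step size: 4.096 V ÷ 2^8 = 16.000 mV.
(1.80208 − 0)/0.016 = 112.6300; ⌊·⌋ gives code 112.
Reconstructed: 1.792 V.
Error = 1.80208 − 1.792 = 0.01008 V = 10.080 mV.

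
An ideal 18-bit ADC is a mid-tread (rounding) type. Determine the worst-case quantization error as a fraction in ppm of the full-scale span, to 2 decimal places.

1.91 ppm

Rounding → worst-case error = ½ LSB = V_FS/2^19, so 1e+06/524288 = 1.90735 ppm of full scale.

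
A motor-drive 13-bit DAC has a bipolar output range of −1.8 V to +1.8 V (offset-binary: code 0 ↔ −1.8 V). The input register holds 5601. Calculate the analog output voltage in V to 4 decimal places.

0.6614 V

LSB = 3.6 V / 2^13 = 439.45 µV.
V_out = (−1.8) + 5601 × 0.000439453 V = 0.661377 V.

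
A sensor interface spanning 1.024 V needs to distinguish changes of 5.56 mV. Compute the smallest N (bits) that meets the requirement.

Number of steps required ≥ 1.024 V / 5.56 mV = 184.17.
Need 2^N ≥ 184.17; 2^7 = 128, 2^8 = 256.
Minimum N = 8.

8 bits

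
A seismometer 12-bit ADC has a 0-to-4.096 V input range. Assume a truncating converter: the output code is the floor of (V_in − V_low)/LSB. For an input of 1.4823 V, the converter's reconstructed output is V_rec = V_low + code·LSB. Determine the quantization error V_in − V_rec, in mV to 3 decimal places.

One LSB is 4.096 V / 4096 = 1.000 mV.
Scaled input = 1482.3000 LSBs, so code = 1482.
Code 1482 maps back to 0 + 1482×0.001 V = 1.482 V.
Difference: 0.0003 V → 0.300 mV.

0.300 mV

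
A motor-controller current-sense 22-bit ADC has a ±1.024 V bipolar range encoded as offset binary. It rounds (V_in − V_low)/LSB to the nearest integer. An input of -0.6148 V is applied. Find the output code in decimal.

code 838042

LSB = 2.048 V / 4194304 = 0.49 µV.
(-0.6148 − (−1.024)) / 4.88281e-07 = 838041.600 LSBs.
So the output code is 838042.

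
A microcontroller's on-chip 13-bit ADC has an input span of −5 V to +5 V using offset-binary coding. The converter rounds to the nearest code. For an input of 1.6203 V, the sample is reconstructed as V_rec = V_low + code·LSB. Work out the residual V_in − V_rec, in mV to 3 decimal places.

One LSB is 10 V / 8192 = 1.221 mV.
Scaled input = 5423.3498 LSBs, so code = 5423.
V_rec = (−5) + 5423·0.0012207 = 1.619873 V.
Difference: 0.000426953 V → 0.427 mV.

0.427 mV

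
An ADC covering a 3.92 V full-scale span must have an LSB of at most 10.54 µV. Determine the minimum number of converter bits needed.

19 bits

Number of steps required ≥ 3.92 V / 10.54 µV = 371916.51.
Need 2^N ≥ 371916.51; 2^18 = 262144, 2^19 = 524288.
Minimum N = 19.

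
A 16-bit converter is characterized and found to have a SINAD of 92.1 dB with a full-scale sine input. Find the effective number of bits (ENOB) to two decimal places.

15.01 bits

ENOB = (SINAD − 1.76) / 6.02 = (92.1 − 1.76)/6.02 = 15.007.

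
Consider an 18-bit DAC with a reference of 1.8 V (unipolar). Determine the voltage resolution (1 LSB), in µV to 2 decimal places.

6.87 µV

Full-scale span = 1.8 V.
LSB = 1.8 / 2^18 = 1.8 / 262144 = 6.86646e-06 V = 6.87 µV.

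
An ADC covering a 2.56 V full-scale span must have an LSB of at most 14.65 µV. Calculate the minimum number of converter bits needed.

Number of steps required ≥ 2.56 V / 14.65 µV = 174744.03.
Need 2^N ≥ 174744.03; 2^17 = 131072, 2^18 = 262144.
Minimum N = 18.

18 bits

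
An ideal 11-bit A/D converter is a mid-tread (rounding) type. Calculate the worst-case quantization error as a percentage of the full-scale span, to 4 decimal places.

0.0244 %

Rounding → worst-case error = ½ LSB = V_FS/2^12, so 100/4096 = 0.0244141 % of full scale.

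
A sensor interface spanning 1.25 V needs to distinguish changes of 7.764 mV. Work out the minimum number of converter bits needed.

Number of steps required ≥ 1.25 V / 7.764 mV = 161.00.
Need 2^N ≥ 161.00; 2^7 = 128, 2^8 = 256.
Minimum N = 8.

8 bits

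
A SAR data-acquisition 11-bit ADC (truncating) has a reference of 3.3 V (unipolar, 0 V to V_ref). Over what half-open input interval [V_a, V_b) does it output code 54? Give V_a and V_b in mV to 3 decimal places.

LSB = 3.3/2^11 = 1.611 mV.
V_a = V_low + 54·LSB = 0.0870117 V; V_b = V_low + 55·LSB = 0.088623 V.

[87.012 mV, 88.623 mV)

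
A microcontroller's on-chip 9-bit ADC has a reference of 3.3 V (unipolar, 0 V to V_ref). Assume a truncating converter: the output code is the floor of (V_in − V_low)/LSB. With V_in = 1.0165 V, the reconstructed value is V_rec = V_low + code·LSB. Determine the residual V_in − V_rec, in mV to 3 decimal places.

One LSB is 3.3 V / 512 = 6.445 mV.
Scaled input = 157.7115 LSBs, so code = 157.
Reconstructed: 1.0119141 V.
Difference: 0.00458594 V → 4.586 mV.

4.586 mV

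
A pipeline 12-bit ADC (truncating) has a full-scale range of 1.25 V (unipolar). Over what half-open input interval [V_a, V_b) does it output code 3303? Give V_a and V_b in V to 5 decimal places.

[1.00800 V, 1.00830 V)

LSB = 1.25/2^12 = 305.18 µV.
V_a = V_low + 3303·LSB = 1.008 V; V_b = V_low + 3304·LSB = 1.0083 V.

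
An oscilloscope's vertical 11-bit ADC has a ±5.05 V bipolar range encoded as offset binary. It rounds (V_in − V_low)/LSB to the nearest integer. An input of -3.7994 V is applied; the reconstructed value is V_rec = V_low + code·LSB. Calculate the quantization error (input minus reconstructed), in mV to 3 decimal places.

Step size: 10.1 V ÷ 2^11 = 4.932 mV.
Scaled input = 253.5870 LSBs, so code = 254.
Reconstructed: -3.7973633 V.
Difference: -0.00203672 V → -2.037 mV.

-2.037 mV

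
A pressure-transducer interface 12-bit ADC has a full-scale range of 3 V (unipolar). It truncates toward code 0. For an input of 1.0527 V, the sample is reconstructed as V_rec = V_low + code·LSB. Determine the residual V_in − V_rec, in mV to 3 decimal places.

0.210 mV

Step size: 3 V ÷ 2^12 = 0.732 mV.
(V_in − V_low)/LSB = (1.0527 − 0)/0.000732422 = 1437.2864 → code 1437 (floor).
V_rec = 0 + 1437·0.000732422 = 1.0524902 V.
V_in − V_rec = 0.000209766 V = 0.210 mV.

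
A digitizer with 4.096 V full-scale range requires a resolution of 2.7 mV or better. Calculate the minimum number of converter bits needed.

11 bits

Number of steps required ≥ 4.096 V / 2.7 mV = 1517.04.
Need 2^N ≥ 1517.04; 2^10 = 1024, 2^11 = 2048.
Minimum N = 11.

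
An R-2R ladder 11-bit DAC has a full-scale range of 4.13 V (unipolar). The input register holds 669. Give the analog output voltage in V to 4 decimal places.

1.3491 V

LSB = 4.13 V / 2^11 = 2.017 mV.
V_out = 0 + 669 × 0.0020166 V = 1.34911 V.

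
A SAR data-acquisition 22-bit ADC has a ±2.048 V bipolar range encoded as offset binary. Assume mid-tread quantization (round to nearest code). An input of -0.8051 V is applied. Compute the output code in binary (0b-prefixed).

code 0b100110110101110011010 (decimal 1272730)

With 4194304 levels over 4.096 V, one step is 0.98 µV.
(V_in − V_low)/LSB = (-0.8051 − (−2.048)) / 9.76563e-07 = 1272729.600.
So the output code is 1272730.
In binary (0b-prefixed): 0b100110110101110011010.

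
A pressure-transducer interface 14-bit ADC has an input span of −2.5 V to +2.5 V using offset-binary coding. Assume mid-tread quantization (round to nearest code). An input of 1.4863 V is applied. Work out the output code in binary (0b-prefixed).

code 0b11001100000110 (decimal 13062)

With 16384 levels over 5 V, one step is 305.18 µV.
(V_in − V_low)/LSB = (1.4863 − (−2.5)) / 0.000305176 = 13062.308.
Round → code 13062.
In binary (0b-prefixed): 0b11001100000110.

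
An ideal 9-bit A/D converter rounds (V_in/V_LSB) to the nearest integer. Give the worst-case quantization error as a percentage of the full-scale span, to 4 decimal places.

0.0977 %

Rounding → worst-case error = ½ LSB = V_FS/2^10, so 100/1024 = 0.0976562 % of full scale.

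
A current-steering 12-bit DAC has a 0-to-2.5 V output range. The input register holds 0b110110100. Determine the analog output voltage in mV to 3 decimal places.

LSB = 2.5 V / 2^12 = 0.610 mV.
Code 0b110110100 = 436 decimal.
V_out = 0 + 436 × 0.000610352 V = 0.266113 V.
= 266.113 mV.

266.113 mV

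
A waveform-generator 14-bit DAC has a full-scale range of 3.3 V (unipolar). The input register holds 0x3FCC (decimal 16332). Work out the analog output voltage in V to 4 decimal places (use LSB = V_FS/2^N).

3.2895 V

LSB = 3.3 V / 2^14 = 201.42 µV.
Code 0x3FCC = 16332 decimal.
V_out = 0 + 16332 × 0.000201416 V = 3.28953 V.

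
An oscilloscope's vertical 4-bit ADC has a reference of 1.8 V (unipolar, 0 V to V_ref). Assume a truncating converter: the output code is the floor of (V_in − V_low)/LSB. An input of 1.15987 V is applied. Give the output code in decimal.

code 10

With 16 levels over 1.8 V, one step is 112.500 mV.
(1.15987 − 0) / 0.1125 = 10.310 LSBs.
⌊·⌋(10.310) = 10.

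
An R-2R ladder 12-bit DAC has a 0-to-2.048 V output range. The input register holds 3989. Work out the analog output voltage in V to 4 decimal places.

LSB = 2.048 V / 2^12 = 0.500 mV.
V_out = 0 + 3989 × 0.0005 V = 1.9945 V.

1.9945 V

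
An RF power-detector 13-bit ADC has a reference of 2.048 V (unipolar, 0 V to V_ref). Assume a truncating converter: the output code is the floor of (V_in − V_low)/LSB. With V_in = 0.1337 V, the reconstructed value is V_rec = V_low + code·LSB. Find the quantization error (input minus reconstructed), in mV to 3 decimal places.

Step size: 2.048 V ÷ 2^13 = 250.00 µV.
(0.1337 − 0)/0.00025 = 534.8000; ⌊·⌋ gives code 534.
Reconstructed: 0.1335 V.
Difference: 0.0002 V → 0.200 mV.

0.200 mV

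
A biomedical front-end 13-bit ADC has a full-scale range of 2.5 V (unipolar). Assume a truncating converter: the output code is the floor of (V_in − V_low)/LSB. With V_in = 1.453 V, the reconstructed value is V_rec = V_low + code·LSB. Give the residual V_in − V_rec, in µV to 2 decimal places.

58.11 µV

Step size: 2.5 V ÷ 2^13 = 305.18 µV.
(V_in − V_low)/LSB = (1.453 − 0)/0.000305176 = 4761.1904 → code 4761 (floor).
Reconstructed: 1.4529419 V.
Error = 1.453 − 1.4529419 = 5.81055e-05 V = 58.11 µV.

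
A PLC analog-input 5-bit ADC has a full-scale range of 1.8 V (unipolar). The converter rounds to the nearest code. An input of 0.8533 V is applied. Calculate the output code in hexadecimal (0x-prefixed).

With 32 levels over 1.8 V, one step is 56.250 mV.
Input sits at 15.170 steps above V_low.
round(15.170) = 15.
In hexadecimal (0x-prefixed): 0xF.

code 0xF (decimal 15)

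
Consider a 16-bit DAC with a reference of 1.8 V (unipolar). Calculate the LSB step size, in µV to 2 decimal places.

Full-scale span = 1.8 V.
LSB = 1.8 / 2^16 = 1.8 / 65536 = 2.74658e-05 V = 27.47 µV.

27.47 µV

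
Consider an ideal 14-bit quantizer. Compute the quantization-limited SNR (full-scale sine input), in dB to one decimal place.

SNR ≈ 6.02·N + 1.76 dB = 6.02·14 + 1.76 = 86.04 dB.

86.0 dB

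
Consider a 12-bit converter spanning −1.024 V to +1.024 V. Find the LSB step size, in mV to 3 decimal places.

0.500 mV

Full-scale span = 2.048 V.
LSB = 2.048 / 2^12 = 2.048 / 4096 = 0.0005 V = 0.500 mV.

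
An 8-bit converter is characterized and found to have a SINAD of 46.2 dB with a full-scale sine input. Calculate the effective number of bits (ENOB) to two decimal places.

ENOB = (SINAD − 1.76) / 6.02 = (46.2 − 1.76)/6.02 = 7.382.

7.38 bits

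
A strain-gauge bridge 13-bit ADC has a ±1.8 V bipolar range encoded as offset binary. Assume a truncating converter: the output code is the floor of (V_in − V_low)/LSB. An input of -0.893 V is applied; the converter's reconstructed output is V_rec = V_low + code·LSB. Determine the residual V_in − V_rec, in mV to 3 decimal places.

0.408 mV

One LSB is 3.6 V / 8192 = 439.45 µV.
Scaled input = 2063.9289 LSBs, so code = 2063.
V_rec = (−1.8) + 2063·0.000439453 = -0.8934082 V.
V_in − V_rec = 0.000408203 V = 0.408 mV.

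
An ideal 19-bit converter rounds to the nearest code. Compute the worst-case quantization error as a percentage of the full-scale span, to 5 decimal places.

Rounding → worst-case error = ½ LSB = V_FS/2^20, so 100/1048576 = 9.53674e-05 % of full scale.

0.00010 %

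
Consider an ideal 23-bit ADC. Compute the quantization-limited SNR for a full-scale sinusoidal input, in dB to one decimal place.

SNR ≈ 6.02·N + 1.76 dB = 6.02·23 + 1.76 = 140.22 dB.

140.2 dB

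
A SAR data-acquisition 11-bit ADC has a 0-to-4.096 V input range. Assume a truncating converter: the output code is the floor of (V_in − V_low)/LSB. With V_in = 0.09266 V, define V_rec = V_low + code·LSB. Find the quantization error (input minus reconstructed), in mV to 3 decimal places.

One LSB is 4.096 V / 2048 = 2.000 mV.
(V_in − V_low)/LSB = (0.09266 − 0)/0.002 = 46.3300 → code 46 (floor).
V_rec = 0 + 46·0.002 = 0.092 V.
Error = 0.09266 − 0.092 = 0.00066 V = 0.660 mV.

0.660 mV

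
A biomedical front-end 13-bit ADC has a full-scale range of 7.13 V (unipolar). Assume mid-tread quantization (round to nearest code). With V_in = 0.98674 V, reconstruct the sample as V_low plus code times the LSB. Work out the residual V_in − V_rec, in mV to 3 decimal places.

One LSB is 7.13 V / 8192 = 0.870 mV.
(0.98674 − 0)/0.000870361 = 1133.7131; round gives code 1134.
Reconstructed: 0.98698975 V.
Difference: -0.000249746 V → -0.250 mV.

-0.250 mV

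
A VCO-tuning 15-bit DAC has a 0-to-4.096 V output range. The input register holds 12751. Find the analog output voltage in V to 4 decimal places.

LSB = 4.096 V / 2^15 = 125.00 µV.
V_out = 0 + 12751 × 0.000125 V = 1.59387 V.

1.5939 V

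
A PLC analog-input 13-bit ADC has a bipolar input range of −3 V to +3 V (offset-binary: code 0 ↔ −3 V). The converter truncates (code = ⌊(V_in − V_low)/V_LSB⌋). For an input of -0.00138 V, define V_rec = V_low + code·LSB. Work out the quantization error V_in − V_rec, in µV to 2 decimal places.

LSB = 6/2^13 = 0.732 mV.
Scaled input = 4094.1158 LSBs, so code = 4094.
Code 4094 maps back to (−3) + 4094×0.000732422 V = -0.0014648438 V.
V_in − V_rec = 8.48437e-05 V = 84.84 µV.

84.84 µV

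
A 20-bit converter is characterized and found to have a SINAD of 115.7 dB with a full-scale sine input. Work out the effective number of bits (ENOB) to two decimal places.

18.93 bits

ENOB = (SINAD − 1.76) / 6.02 = (115.7 − 1.76)/6.02 = 18.927.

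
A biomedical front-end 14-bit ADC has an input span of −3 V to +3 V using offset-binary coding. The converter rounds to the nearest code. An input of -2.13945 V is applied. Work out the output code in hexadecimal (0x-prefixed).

With 16384 levels over 6 V, one step is 366.21 µV.
Input sits at 2349.875 steps above V_low.
So the output code is 2350.
In hexadecimal (0x-prefixed): 0x92E.

code 0x92E (decimal 2350)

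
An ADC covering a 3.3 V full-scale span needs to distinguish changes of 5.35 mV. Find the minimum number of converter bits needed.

Number of steps required ≥ 3.3 V / 5.35 mV = 616.82.
Need 2^N ≥ 616.82; 2^9 = 512, 2^10 = 1024.
Minimum N = 10.

10 bits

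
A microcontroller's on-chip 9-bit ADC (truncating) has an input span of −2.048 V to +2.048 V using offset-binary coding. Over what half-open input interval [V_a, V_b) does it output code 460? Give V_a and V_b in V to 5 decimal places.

LSB = 4.096/2^9 = 8.000 mV.
V_a = V_low + 460·LSB = 1.632 V; V_b = V_low + 461·LSB = 1.64 V.

[1.63200 V, 1.64000 V)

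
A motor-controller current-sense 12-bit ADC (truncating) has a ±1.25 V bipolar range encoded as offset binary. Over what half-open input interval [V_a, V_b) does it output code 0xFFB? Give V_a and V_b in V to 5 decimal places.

[1.24695 V, 1.24756 V)

LSB = 2.5/2^12 = 0.610 mV.
Code 0xFFB = 4091 decimal.
V_a = V_low + 4091·LSB = 1.24695 V; V_b = V_low + 4092·LSB = 1.24756 V.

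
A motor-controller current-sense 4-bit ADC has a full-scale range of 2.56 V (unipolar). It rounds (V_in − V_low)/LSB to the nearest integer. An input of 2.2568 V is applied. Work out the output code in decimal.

With 16 levels over 2.56 V, one step is 160.000 mV.
(2.2568 − 0) / 0.16 = 14.105 LSBs.
So the output code is 14.

code 14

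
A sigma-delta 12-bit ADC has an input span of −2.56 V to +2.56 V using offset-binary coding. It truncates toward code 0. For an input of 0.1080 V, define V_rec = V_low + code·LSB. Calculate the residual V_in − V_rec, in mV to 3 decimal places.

0.500 mV

LSB = 5.12/2^12 = 1.250 mV.
Scaled input = 2134.4000 LSBs, so code = 2134.
Reconstructed: 0.1075 V.
Error = 0.1080 − 0.1075 = 0.0005 V = 0.500 mV.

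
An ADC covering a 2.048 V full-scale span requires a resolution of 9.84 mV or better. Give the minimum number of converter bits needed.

Number of steps required ≥ 2.048 V / 9.84 mV = 208.13.
Need 2^N ≥ 208.13; 2^7 = 128, 2^8 = 256.
Minimum N = 8.

8 bits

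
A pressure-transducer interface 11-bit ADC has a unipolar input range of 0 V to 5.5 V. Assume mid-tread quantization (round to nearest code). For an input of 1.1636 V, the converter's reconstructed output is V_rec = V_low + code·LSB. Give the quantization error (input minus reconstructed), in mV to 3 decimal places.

LSB = 5.5/2^11 = 2.686 mV.
Scaled input = 433.2823 LSBs, so code = 433.
Reconstructed: 1.1628418 V.
Error = 1.1636 − 1.1628418 = 0.000758203 V = 0.758 mV.

0.758 mV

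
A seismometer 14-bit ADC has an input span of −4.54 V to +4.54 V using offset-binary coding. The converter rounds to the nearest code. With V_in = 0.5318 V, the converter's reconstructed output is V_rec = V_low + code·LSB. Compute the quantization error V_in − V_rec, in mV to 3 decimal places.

LSB = 9.08/2^14 = 0.554 mV.
(V_in − V_low)/LSB = (0.5318 − (−4.54))/0.000554199 = 9151.5827 → code 9152 (round).
V_rec = (−4.54) + 9152·0.000554199 = 0.53203125 V.
Error = 0.5318 − 0.53203125 = -0.00023125 V = -0.231 mV.

-0.231 mV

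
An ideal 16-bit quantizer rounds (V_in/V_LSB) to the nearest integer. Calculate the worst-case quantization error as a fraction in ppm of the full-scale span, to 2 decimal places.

7.63 ppm

Rounding → worst-case error = ½ LSB = V_FS/2^17, so 1e+06/131072 = 7.62939 ppm of full scale.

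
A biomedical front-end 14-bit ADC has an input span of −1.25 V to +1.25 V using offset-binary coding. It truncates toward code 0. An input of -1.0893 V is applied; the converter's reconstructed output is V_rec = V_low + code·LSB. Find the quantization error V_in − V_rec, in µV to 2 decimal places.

24.95 µV

LSB = 2.5/2^14 = 152.59 µV.
Scaled input = 1053.1635 LSBs, so code = 1053.
Reconstructed: -1.089325 V.
Error = -1.0893 − (−1.089325) = 2.49512e-05 V = 24.95 µV.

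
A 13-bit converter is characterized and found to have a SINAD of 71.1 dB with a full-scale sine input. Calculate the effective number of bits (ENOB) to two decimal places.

11.52 bits

ENOB = (SINAD − 1.76) / 6.02 = (71.1 − 1.76)/6.02 = 11.518.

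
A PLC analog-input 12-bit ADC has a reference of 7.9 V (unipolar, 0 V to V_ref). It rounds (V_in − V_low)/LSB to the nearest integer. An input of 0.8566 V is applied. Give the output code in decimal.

With 4096 levels over 7.9 V, one step is 1.929 mV.
(V_in − V_low)/LSB = (0.8566 − 0) / 0.00192871 = 444.131.
round(444.131) = 444.

code 444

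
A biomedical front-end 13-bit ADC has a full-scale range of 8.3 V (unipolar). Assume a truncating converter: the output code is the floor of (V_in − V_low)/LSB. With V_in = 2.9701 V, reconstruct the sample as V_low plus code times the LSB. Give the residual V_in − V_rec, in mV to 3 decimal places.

0.459 mV

LSB = 8.3/2^13 = 1.013 mV.
(2.9701 − 0)/0.00101318 = 2931.4529; ⌊·⌋ gives code 2931.
V_rec = 0 + 2931·0.00101318 = 2.9696411 V.
V_in − V_rec = 0.000458887 V = 0.459 mV.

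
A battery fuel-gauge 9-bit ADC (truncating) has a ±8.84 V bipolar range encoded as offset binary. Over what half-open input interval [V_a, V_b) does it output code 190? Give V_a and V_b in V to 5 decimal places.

[-2.27906 V, -2.24453 V)

LSB = 17.68/2^9 = 34.531 mV.
V_a = V_low + 190·LSB = -2.27906 V; V_b = V_low + 191·LSB = -2.24453 V.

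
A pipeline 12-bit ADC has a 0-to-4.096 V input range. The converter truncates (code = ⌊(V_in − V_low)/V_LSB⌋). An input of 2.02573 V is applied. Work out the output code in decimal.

code 2025

With 4096 levels over 4.096 V, one step is 1.000 mV.
(V_in − V_low)/LSB = (2.02573 − 0) / 0.001 = 2025.730.
Floor → code 2025.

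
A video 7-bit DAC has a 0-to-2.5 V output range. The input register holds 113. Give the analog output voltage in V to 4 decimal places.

2.2070 V

LSB = 2.5 V / 2^7 = 19.531 mV.
V_out = 0 + 113 × 0.0195312 V = 2.20703 V.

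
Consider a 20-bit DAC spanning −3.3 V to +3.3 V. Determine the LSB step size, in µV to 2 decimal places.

Full-scale span = 6.6 V.
LSB = 6.6 / 2^20 = 6.6 / 1048576 = 6.29425e-06 V = 6.29 µV.

6.29 µV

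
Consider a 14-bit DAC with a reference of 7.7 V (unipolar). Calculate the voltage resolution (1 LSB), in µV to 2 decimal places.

Full-scale span = 7.7 V.
LSB = 7.7 / 2^14 = 7.7 / 16384 = 0.000469971 V = 469.97 µV.

469.97 µV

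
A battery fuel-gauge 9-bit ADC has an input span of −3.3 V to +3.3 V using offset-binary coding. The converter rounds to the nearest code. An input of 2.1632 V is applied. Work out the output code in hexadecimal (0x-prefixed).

code 0x1A8 (decimal 424)

Full-scale span = 6.6 V; LSB = 6.6/2^9 = 12.891 mV.
(V_in − V_low)/LSB = (2.1632 − (−3.3)) / 0.0128906 = 423.812.
Round → code 424.
In hexadecimal (0x-prefixed): 0x1A8.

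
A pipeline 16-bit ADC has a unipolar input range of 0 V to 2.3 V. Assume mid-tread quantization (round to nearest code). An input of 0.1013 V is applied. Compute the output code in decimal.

With 65536 levels over 2.3 V, one step is 35.10 µV.
(V_in − V_low)/LSB = (0.1013 − 0) / 3.50952e-05 = 2886.433.
So the output code is 2886.

code 2886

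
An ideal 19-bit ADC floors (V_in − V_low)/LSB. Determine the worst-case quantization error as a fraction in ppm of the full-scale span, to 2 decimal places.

1.91 ppm

Truncating → worst-case error = 1 LSB = V_FS/2^19, so 1e+06/524288 = 1.90735 ppm of full scale.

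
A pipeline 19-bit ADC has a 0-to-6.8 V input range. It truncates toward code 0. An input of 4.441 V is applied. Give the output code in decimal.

With 524288 levels over 6.8 V, one step is 12.97 µV.
(4.441 − 0) / 1.297e-05 = 342406.325 LSBs.
⌊·⌋(342406.325) = 342406.

code 342406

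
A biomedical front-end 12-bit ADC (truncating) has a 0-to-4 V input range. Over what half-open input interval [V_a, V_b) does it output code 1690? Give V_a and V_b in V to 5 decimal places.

LSB = 4/2^12 = 0.977 mV.
V_a = V_low + 1690·LSB = 1.65039 V; V_b = V_low + 1691·LSB = 1.65137 V.

[1.65039 V, 1.65137 V)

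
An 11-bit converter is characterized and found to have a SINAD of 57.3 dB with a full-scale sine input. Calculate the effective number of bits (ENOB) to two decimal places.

9.23 bits

ENOB = (SINAD − 1.76) / 6.02 = (57.3 − 1.76)/6.02 = 9.226.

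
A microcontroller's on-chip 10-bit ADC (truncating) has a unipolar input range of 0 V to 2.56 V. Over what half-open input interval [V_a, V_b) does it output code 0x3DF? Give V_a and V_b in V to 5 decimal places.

[2.47750 V, 2.48000 V)

LSB = 2.56/2^10 = 2.500 mV.
Code 0x3DF = 991 decimal.
V_a = V_low + 991·LSB = 2.4775 V; V_b = V_low + 992·LSB = 2.48 V.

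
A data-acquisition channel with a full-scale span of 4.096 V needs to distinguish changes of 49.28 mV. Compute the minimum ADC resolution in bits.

Number of steps required ≥ 4.096 V / 49.28 mV = 83.12.
Need 2^N ≥ 83.12; 2^6 = 64, 2^7 = 128.
Minimum N = 7.

7 bits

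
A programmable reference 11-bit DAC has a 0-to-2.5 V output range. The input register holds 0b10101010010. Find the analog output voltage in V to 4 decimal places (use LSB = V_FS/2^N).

LSB = 2.5 V / 2^11 = 1.221 mV.
Code 0b10101010010 = 1362 decimal.
V_out = 0 + 1362 × 0.0012207 V = 1.6626 V.

1.6626 V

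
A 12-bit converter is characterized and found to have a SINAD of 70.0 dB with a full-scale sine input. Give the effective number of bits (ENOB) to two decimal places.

ENOB = (SINAD − 1.76) / 6.02 = (70.0 − 1.76)/6.02 = 11.336.

11.34 bits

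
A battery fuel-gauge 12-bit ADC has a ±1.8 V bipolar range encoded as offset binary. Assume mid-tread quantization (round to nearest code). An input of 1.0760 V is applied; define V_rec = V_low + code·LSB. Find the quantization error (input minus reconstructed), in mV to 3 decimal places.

One LSB is 3.6 V / 4096 = 0.879 mV.
(1.0760 − (−1.8))/0.000878906 = 3272.2489; round gives code 3272.
V_rec = (−1.8) + 3272·0.000878906 = 1.0757812 V.
Error = 1.0760 − 1.0757812 = 0.00021875 V = 0.219 mV.

0.219 mV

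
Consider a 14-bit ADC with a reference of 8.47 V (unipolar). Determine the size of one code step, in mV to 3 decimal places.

Full-scale span = 8.47 V.
LSB = 8.47 / 2^14 = 8.47 / 16384 = 0.000516968 V = 0.517 mV.

0.517 mV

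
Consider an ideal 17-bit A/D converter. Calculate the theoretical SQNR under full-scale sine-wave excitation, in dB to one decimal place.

104.1 dB

SNR ≈ 6.02·N + 1.76 dB = 6.02·17 + 1.76 = 104.10 dB.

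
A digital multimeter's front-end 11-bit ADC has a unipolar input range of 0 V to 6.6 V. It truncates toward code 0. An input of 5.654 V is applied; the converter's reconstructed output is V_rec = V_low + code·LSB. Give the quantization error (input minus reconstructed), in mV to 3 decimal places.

1.461 mV

One LSB is 6.6 V / 2048 = 3.223 mV.
Scaled input = 1754.4533 LSBs, so code = 1754.
Code 1754 maps back to 0 + 1754×0.00322266 V = 5.6525391 V.
Error = 5.654 − 5.6525391 = 0.00146094 V = 1.461 mV.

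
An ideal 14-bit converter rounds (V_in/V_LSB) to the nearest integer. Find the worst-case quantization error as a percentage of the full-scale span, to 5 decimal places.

0.00305 %

Rounding → worst-case error = ½ LSB = V_FS/2^15, so 100/32768 = 0.00305176 % of full scale.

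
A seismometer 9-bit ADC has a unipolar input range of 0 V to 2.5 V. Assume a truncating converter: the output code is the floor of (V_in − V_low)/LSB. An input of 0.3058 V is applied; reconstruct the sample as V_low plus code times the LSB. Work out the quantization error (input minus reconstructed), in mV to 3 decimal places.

3.066 mV

LSB = 2.5/2^9 = 4.883 mV.
(V_in − V_low)/LSB = (0.3058 − 0)/0.00488281 = 62.6278 → code 62 (floor).
V_rec = 0 + 62·0.00488281 = 0.30273438 V.
Difference: 0.00306563 V → 3.066 mV.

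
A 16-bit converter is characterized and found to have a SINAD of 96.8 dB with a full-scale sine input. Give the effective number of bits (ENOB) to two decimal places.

ENOB = (SINAD − 1.76) / 6.02 = (96.8 − 1.76)/6.02 = 15.787.

15.79 bits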